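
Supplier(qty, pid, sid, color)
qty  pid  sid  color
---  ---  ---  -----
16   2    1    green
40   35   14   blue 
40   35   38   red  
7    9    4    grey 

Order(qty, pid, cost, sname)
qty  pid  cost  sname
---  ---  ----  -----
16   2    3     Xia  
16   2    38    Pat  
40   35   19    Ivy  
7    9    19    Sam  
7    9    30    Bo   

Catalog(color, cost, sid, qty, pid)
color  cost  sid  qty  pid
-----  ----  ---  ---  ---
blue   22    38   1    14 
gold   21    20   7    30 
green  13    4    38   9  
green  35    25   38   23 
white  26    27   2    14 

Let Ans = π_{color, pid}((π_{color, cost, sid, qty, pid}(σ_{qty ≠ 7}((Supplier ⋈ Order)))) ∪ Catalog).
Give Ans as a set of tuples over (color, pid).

{(blue, 14), (blue, 35), (gold, 30), (green, 2), (green, 23), (green, 9), (red, 35), (white, 14)}

Joining Supplier and Order on qty, pid yields {(16, 2, 1, green, 3, Xia), (16, 2, 1, green, 38, Pat), (40, 35, 14, blue, 19, Ivy), (40, 35, 38, red, 19, Ivy), (7, 9, 4, grey, 19, Sam), (7, 9, 4, grey, 30, Bo)}.
σ[qty ≠ 7]: keep tuples satisfying qty ≠ 7 → {(16, 2, 1, green, 3, Xia), (16, 2, 1, green, 38, Pat), (40, 35, 14, blue, 19, Ivy), (40, 35, 38, red, 19, Ivy)}
Projecting to color, cost, sid, qty, pid: {(blue, 19, 14, 40, 35), (green, 3, 1, 16, 2), (green, 38, 1, 16, 2), (red, 19, 38, 40, 35)}
Set union of the two operands is {(blue, 19, 14, 40, 35), (blue, 22, 38, 1, 14), (gold, 21, 20, 7, 30), (green, 13, 4, 38, 9), (green, 3, 1, 16, 2), (green, 35, 25, 38, 23), (green, 38, 1, 16, 2), (red, 19, 38, 40, 35), (white, 26, 27, 2, 14)}.
Projecting to color, pid (1 duplicate(s) eliminated): {(blue, 14), (blue, 35), (gold, 30), (green, 2), (green, 23), (green, 9), (red, 35), (white, 14)}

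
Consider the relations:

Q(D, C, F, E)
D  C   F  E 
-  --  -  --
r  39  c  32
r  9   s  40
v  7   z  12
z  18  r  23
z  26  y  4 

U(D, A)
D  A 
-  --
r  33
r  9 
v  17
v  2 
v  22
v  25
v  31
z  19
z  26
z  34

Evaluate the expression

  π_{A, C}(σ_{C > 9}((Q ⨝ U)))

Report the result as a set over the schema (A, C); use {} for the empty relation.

{(19, 18), (19, 26), (26, 18), (26, 26), (33, 39), (34, 18), (34, 26), (9, 39)}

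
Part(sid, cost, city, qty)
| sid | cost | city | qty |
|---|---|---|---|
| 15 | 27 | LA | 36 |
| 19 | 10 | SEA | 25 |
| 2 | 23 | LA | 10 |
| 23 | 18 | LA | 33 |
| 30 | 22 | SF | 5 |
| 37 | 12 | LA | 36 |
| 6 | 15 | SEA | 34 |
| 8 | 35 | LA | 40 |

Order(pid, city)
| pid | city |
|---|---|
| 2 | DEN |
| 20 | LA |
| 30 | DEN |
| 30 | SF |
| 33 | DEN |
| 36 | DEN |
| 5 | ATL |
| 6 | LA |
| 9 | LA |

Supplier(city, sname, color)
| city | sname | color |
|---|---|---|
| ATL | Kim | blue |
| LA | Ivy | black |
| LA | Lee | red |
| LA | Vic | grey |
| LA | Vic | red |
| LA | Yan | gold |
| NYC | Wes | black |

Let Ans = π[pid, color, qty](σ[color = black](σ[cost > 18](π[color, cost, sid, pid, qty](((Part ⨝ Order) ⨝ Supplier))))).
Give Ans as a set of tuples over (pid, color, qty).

{(20, black, 10), (20, black, 36), (20, black, 40), (6, black, 10), (6, black, 36), (6, black, 40), (9, black, 10), (9, black, 36), (9, black, 40)}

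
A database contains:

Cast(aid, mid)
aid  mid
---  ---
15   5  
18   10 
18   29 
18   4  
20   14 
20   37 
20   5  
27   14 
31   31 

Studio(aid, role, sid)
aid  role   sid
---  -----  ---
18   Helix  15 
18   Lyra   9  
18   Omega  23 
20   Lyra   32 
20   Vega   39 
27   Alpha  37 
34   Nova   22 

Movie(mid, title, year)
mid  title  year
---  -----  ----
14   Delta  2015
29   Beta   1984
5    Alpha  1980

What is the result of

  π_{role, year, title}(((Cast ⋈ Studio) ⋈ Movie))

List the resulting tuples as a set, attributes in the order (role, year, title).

{(Alpha, 2015, Delta), (Helix, 1984, Beta), (Lyra, 1980, Alpha), (Lyra, 1984, Beta), (Lyra, 2015, Delta), (Omega, 1984, Beta), (Vega, 1980, Alpha), (Vega, 2015, Delta)}

Natural join on aid: {(18, 10, Helix, 15), (18, 10, Lyra, 9), (18, 10, Omega, 23), (18, 29, Helix, 15), (18, 29, Lyra, 9), (18, 29, Omega, 23), (18, 4, Helix, 15), (18, 4, Lyra, 9), (18, 4, Omega, 23), (20, 14, Lyra, 32), (20, 14, Vega, 39), (20, 37, Lyra, 32), (20, 37, Vega, 39), (20, 5, Lyra, 32), (20, 5, Vega, 39), (27, 14, Alpha, 37)}
Natural join on mid: {(18, 29, Helix, 15, Beta, 1984), (18, 29, Lyra, 9, Beta, 1984), (18, 29, Omega, 23, Beta, 1984), (20, 14, Lyra, 32, Delta, 2015), (20, 14, Vega, 39, Delta, 2015), (20, 5, Lyra, 32, Alpha, 1980), (20, 5, Vega, 39, Alpha, 1980), (27, 14, Alpha, 37, Delta, 2015)}
π_{role, year, title} gives {(Alpha, 2015, Delta), (Helix, 1984, Beta), (Lyra, 1980, Alpha), (Lyra, 1984, Beta), (Lyra, 2015, Delta), (Omega, 1984, Beta), (Vega, 1980, Alpha), (Vega, 2015, Delta)}.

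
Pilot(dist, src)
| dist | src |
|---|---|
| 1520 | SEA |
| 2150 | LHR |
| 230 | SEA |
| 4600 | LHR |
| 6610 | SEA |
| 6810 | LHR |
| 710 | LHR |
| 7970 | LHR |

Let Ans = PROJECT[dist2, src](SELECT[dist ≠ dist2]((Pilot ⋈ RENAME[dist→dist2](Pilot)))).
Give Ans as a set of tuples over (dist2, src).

ρ[dist→dist2]: schema becomes (dist2, src); tuples unchanged.
Pilot ⋈ RENAME[dist→dist2](Pilot) (natural join on src): {(1520, SEA, 1520), (1520, SEA, 230), (1520, SEA, 6610), (2150, LHR, 2150), (2150, LHR, 4600), (2150, LHR, 6810), (2150, LHR, 710), (2150, LHR, 7970), (230, SEA, 1520), (230, SEA, 230), (230, SEA, 6610), (4600, LHR, 2150), (4600, LHR, 4600), (4600, LHR, 6810), (4600, LHR, 710), (4600, LHR, 7970), (6610, SEA, 1520), (6610, SEA, 230), (6610, SEA, 6610), (6810, LHR, 2150), (6810, LHR, 4600), (6810, LHR, 6810), (6810, LHR, 710), (6810, LHR, 7970), (710, LHR, 2150), (710, LHR, 4600), (710, LHR, 6810), (710, LHR, 710), (710, LHR, 7970), (7970, LHR, 2150), (7970, LHR, 4600), (7970, LHR, 6810), (7970, LHR, 710), (7970, LHR, 7970)}
Selection dist ≠ dist2: {(1520, SEA, 230), (1520, SEA, 6610), (2150, LHR, 4600), (2150, LHR, 6810), (2150, LHR, 710), (2150, LHR, 7970), (230, SEA, 1520), (230, SEA, 6610), (4600, LHR, 2150), (4600, LHR, 6810), (4600, LHR, 710), (4600, LHR, 7970), (6610, SEA, 1520), (6610, SEA, 230), (6810, LHR, 2150), (6810, LHR, 4600), (6810, LHR, 710), (6810, LHR, 7970), (710, LHR, 2150), (710, LHR, 4600), (710, LHR, 6810), (710, LHR, 7970), (7970, LHR, 2150), (7970, LHR, 4600), (7970, LHR, 6810), (7970, LHR, 710)}
Projecting to dist2, src (18 duplicate(s) eliminated): {(1520, SEA), (2150, LHR), (230, SEA), (4600, LHR), (6610, SEA), (6810, LHR), (710, LHR), (7970, LHR)}

{(1520, SEA), (2150, LHR), (230, SEA), (4600, LHR), (6610, SEA), (6810, LHR), (710, LHR), (7970, LHR)}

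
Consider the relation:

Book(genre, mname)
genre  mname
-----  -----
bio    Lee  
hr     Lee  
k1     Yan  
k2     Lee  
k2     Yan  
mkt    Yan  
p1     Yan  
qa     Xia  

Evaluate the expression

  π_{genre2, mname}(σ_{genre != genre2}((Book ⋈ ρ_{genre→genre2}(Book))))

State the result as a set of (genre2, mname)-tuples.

ρ[genre→genre2]: schema becomes (genre2, mname); tuples unchanged.
Natural join on mname: {(bio, Lee, bio), (bio, Lee, hr), (bio, Lee, k2), (hr, Lee, bio), (hr, Lee, hr), (hr, Lee, k2), (k1, Yan, k1), (k1, Yan, k2), (k1, Yan, mkt), (k1, Yan, p1), (k2, Lee, bio), (k2, Lee, hr), (k2, Lee, k2), (k2, Yan, k1), (k2, Yan, k2), (k2, Yan, mkt), (k2, Yan, p1), (mkt, Yan, k1), (mkt, Yan, k2), (mkt, Yan, mkt), (mkt, Yan, p1), (p1, Yan, k1), (p1, Yan, k2), (p1, Yan, mkt), (p1, Yan, p1), (qa, Xia, qa)}
Filtering on genre != genre2 leaves {(bio, Lee, hr), (bio, Lee, k2), (hr, Lee, bio), (hr, Lee, k2), (k1, Yan, k2), (k1, Yan, mkt), (k1, Yan, p1), (k2, Lee, bio), (k2, Lee, hr), (k2, Yan, k1), (k2, Yan, mkt), (k2, Yan, p1), (mkt, Yan, k1), (mkt, Yan, k2), (mkt, Yan, p1), (p1, Yan, k1), (p1, Yan, k2), (p1, Yan, mkt)}.
Keep only column(s) genre2, mname (11 duplicate(s) eliminated): {(bio, Lee), (hr, Lee), (k1, Yan), (k2, Lee), (k2, Yan), (mkt, Yan), (p1, Yan)}

{(bio, Lee), (hr, Lee), (k1, Yan), (k2, Lee), (k2, Yan), (mkt, Yan), (p1, Yan)}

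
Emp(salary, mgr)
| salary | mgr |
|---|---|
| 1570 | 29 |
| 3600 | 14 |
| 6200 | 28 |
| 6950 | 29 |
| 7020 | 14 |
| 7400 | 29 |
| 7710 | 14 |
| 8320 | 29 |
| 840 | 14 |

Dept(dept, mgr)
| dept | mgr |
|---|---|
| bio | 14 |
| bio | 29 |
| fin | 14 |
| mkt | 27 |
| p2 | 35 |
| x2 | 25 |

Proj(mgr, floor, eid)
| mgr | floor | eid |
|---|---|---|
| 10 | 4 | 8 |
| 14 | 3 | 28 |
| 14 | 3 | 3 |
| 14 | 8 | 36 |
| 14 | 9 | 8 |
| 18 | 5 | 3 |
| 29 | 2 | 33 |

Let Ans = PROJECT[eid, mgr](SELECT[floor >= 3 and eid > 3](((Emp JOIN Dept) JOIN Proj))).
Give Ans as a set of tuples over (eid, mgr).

{(28, 14), (36, 14), (8, 14)}

Natural join on mgr: {(1570, 29, bio), (3600, 14, bio), (3600, 14, fin), (6950, 29, bio), (7020, 14, bio), (7020, 14, fin), (7400, 29, bio), (7710, 14, bio), (7710, 14, fin), (8320, 29, bio), (840, 14, bio), (840, 14, fin)}
Natural join on mgr: {(1570, 29, bio, 2, 33), (3600, 14, bio, 3, 28), (3600, 14, bio, 3, 3), (3600, 14, bio, 8, 36), (3600, 14, bio, 9, 8), (3600, 14, fin, 3, 28), (3600, 14, fin, 3, 3), (3600, 14, fin, 8, 36), (3600, 14, fin, 9, 8), (6950, 29, bio, 2, 33), (7020, 14, bio, 3, 28), (7020, 14, bio, 3, 3), (7020, 14, bio, 8, 36), (7020, 14, bio, 9, 8), (7020, 14, fin, 3, 28), (7020, 14, fin, 3, 3), (7020, 14, fin, 8, 36), (7020, 14, fin, 9, 8), (7400, 29, bio, 2, 33), (7710, 14, bio, 3, 28), (7710, 14, bio, 3, 3), (7710, 14, bio, 8, 36), (7710, 14, bio, 9, 8), (7710, 14, fin, 3, 28), (7710, 14, fin, 3, 3), (7710, 14, fin, 8, 36), (7710, 14, fin, 9, 8), (8320, 29, bio, 2, 33), (840, 14, bio, 3, 28), (840, 14, bio, 3, 3), (840, 14, bio, 8, 36), (840, 14, bio, 9, 8), (840, 14, fin, 3, 28), (840, 14, fin, 3, 3), (840, 14, fin, 8, 36), (840, 14, fin, 9, 8)}
Filtering on floor >= 3 and eid > 3 leaves {(3600, 14, bio, 3, 28), (3600, 14, bio, 8, 36), (3600, 14, bio, 9, 8), (3600, 14, fin, 3, 28), (3600, 14, fin, 8, 36), (3600, 14, fin, 9, 8), (7020, 14, bio, 3, 28), (7020, 14, bio, 8, 36), (7020, 14, bio, 9, 8), (7020, 14, fin, 3, 28), (7020, 14, fin, 8, 36), (7020, 14, fin, 9, 8), (7710, 14, bio, 3, 28), (7710, 14, bio, 8, 36), (7710, 14, bio, 9, 8), (7710, 14, fin, 3, 28), (7710, 14, fin, 8, 36), (7710, 14, fin, 9, 8), (840, 14, bio, 3, 28), (840, 14, bio, 8, 36), (840, 14, bio, 9, 8), (840, 14, fin, 3, 28), (840, 14, fin, 8, 36), (840, 14, fin, 9, 8)}.
Projecting to eid, mgr (21 duplicate(s) eliminated): {(28, 14), (36, 14), (8, 14)}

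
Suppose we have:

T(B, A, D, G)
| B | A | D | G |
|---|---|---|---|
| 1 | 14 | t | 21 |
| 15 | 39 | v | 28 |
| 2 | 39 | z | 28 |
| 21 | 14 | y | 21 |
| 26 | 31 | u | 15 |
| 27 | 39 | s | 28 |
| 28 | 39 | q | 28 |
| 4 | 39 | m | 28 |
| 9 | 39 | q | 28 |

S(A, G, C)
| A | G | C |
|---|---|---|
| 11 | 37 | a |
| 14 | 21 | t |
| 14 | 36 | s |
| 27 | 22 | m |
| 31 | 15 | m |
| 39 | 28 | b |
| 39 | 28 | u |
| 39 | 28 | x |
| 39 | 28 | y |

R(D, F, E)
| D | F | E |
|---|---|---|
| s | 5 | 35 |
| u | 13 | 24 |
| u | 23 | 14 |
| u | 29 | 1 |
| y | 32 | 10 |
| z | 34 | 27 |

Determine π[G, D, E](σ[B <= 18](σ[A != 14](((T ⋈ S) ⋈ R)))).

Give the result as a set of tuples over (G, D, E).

Joining T and S on A, G yields {(1, 14, t, 21, t), (15, 39, v, 28, b), (15, 39, v, 28, u), (15, 39, v, 28, x), (15, 39, v, 28, y), (2, 39, z, 28, b), (2, 39, z, 28, u), (2, 39, z, 28, x), (2, 39, z, 28, y), (21, 14, y, 21, t), (26, 31, u, 15, m), (27, 39, s, 28, b), (27, 39, s, 28, u), (27, 39, s, 28, x), (27, 39, s, 28, y), (28, 39, q, 28, b), (28, 39, q, 28, u), (28, 39, q, 28, x), (28, 39, q, 28, y), (4, 39, m, 28, b), (4, 39, m, 28, u), (4, 39, m, 28, x), (4, 39, m, 28, y), (9, 39, q, 28, b), (9, 39, q, 28, u), (9, 39, q, 28, x), (9, 39, q, 28, y)}.
Joining (T ⋈ S) and R on D yields {(2, 39, z, 28, b, 34, 27), (2, 39, z, 28, u, 34, 27), (2, 39, z, 28, x, 34, 27), (2, 39, z, 28, y, 34, 27), (21, 14, y, 21, t, 32, 10), (26, 31, u, 15, m, 13, 24), (26, 31, u, 15, m, 23, 14), (26, 31, u, 15, m, 29, 1), (27, 39, s, 28, b, 5, 35), (27, 39, s, 28, u, 5, 35), (27, 39, s, 28, x, 5, 35), (27, 39, s, 28, y, 5, 35)}.
Selection A != 14: {(2, 39, z, 28, b, 34, 27), (2, 39, z, 28, u, 34, 27), (2, 39, z, 28, x, 34, 27), (2, 39, z, 28, y, 34, 27), (26, 31, u, 15, m, 13, 24), (26, 31, u, 15, m, 23, 14), (26, 31, u, 15, m, 29, 1), (27, 39, s, 28, b, 5, 35), (27, 39, s, 28, u, 5, 35), (27, 39, s, 28, x, 5, 35), (27, 39, s, 28, y, 5, 35)}
Selection B <= 18: {(2, 39, z, 28, b, 34, 27), (2, 39, z, 28, u, 34, 27), (2, 39, z, 28, x, 34, 27), (2, 39, z, 28, y, 34, 27)}
π[G, D, E]: project onto (G, D, E) (3 duplicate(s) eliminated) → {(28, z, 27)}

{(28, z, 27)}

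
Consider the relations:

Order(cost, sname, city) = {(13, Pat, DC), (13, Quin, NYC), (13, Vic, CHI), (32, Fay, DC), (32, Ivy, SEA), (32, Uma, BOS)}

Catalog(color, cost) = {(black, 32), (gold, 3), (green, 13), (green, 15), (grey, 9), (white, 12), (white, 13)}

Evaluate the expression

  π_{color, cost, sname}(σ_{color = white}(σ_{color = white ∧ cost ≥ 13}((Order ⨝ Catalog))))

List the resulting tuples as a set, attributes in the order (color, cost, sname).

{(white, 13, Pat), (white, 13, Quin), (white, 13, Vic)}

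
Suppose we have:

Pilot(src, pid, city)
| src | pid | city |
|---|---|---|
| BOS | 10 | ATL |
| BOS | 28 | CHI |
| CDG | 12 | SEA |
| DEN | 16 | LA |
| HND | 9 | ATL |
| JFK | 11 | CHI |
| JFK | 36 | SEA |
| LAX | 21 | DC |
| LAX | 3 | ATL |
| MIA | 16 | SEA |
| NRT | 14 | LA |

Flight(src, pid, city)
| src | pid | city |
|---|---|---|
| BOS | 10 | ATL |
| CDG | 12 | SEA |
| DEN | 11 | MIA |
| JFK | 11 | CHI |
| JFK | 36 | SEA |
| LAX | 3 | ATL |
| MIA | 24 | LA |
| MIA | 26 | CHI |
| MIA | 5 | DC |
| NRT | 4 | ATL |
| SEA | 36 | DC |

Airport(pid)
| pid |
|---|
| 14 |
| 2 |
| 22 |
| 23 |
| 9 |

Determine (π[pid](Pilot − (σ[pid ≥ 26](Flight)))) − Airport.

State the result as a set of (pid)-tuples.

Apply σ_{pid ≥ 26}; surviving tuples: {(JFK, 36, SEA), (MIA, 26, CHI), (SEA, 36, DC)}
Taking the difference: {(BOS, 10, ATL), (BOS, 28, CHI), (CDG, 12, SEA), (DEN, 16, LA), (HND, 9, ATL), (JFK, 11, CHI), (LAX, 21, DC), (LAX, 3, ATL), (MIA, 16, SEA), (NRT, 14, LA)}
Projecting to pid (1 duplicate(s) eliminated): {10, 11, 12, 14, 16, 21, 28, 3, 9}
Taking the difference: {10, 11, 12, 16, 21, 28, 3}

{10, 11, 12, 16, 21, 28, 3}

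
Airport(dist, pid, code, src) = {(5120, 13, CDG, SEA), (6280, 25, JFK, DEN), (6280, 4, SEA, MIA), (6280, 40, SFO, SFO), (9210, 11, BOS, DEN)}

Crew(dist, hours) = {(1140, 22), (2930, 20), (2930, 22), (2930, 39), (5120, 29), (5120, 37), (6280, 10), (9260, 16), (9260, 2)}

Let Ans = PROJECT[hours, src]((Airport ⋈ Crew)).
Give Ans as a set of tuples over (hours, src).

Joining Airport and Crew on dist yields {(5120, 13, CDG, SEA, 29), (5120, 13, CDG, SEA, 37), (6280, 25, JFK, DEN, 10), (6280, 4, SEA, MIA, 10), (6280, 40, SFO, SFO, 10)}.
Keep only column(s) hours, src: {(10, DEN), (10, MIA), (10, SFO), (29, SEA), (37, SEA)}

{(10, DEN), (10, MIA), (10, SFO), (29, SEA), (37, SEA)}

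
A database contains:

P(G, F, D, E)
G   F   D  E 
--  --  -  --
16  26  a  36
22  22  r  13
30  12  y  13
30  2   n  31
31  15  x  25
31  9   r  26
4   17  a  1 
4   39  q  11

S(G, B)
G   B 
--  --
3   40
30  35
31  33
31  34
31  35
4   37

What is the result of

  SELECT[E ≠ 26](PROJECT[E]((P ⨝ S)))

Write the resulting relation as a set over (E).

Joining P and S on G yields {(30, 12, y, 13, 35), (30, 2, n, 31, 35), (31, 15, x, 25, 33), (31, 15, x, 25, 34), (31, 15, x, 25, 35), (31, 9, r, 26, 33), (31, 9, r, 26, 34), (31, 9, r, 26, 35), (4, 17, a, 1, 37), (4, 39, q, 11, 37)}.
Keep only column(s) E (4 duplicate(s) eliminated): {1, 11, 13, 25, 26, 31}
Apply σ_{E ≠ 26}; surviving tuples: {1, 11, 13, 25, 31}

{1, 11, 13, 25, 31}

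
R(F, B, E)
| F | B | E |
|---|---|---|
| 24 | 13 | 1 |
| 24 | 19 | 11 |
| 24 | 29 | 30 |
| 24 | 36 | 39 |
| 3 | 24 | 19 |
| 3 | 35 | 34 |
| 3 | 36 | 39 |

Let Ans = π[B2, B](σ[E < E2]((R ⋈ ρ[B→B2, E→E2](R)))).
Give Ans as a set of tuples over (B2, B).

{(19, 13), (29, 13), (29, 19), (35, 24), (36, 13), (36, 19), (36, 24), (36, 29), (36, 35)}

ρ[B→B2, E→E2]: schema becomes (F, B2, E2); tuples unchanged.
Natural join on F: {(24, 13, 1, 13, 1), (24, 13, 1, 19, 11), (24, 13, 1, 29, 30), (24, 13, 1, 36, 39), (24, 19, 11, 13, 1), (24, 19, 11, 19, 11), (24, 19, 11, 29, 30), (24, 19, 11, 36, 39), (24, 29, 30, 13, 1), (24, 29, 30, 19, 11), (24, 29, 30, 29, 30), (24, 29, 30, 36, 39), (24, 36, 39, 13, 1), (24, 36, 39, 19, 11), (24, 36, 39, 29, 30), (24, 36, 39, 36, 39), (3, 24, 19, 24, 19), (3, 24, 19, 35, 34), (3, 24, 19, 36, 39), (3, 35, 34, 24, 19), (3, 35, 34, 35, 34), (3, 35, 34, 36, 39), (3, 36, 39, 24, 19), (3, 36, 39, 35, 34), (3, 36, 39, 36, 39)}
σ[E < E2]: keep tuples satisfying E < E2 → {(24, 13, 1, 19, 11), (24, 13, 1, 29, 30), (24, 13, 1, 36, 39), (24, 19, 11, 29, 30), (24, 19, 11, 36, 39), (24, 29, 30, 36, 39), (3, 24, 19, 35, 34), (3, 24, 19, 36, 39), (3, 35, 34, 36, 39)}
Keep only column(s) B2, B: {(19, 13), (29, 13), (29, 19), (35, 24), (36, 13), (36, 19), (36, 24), (36, 29), (36, 35)}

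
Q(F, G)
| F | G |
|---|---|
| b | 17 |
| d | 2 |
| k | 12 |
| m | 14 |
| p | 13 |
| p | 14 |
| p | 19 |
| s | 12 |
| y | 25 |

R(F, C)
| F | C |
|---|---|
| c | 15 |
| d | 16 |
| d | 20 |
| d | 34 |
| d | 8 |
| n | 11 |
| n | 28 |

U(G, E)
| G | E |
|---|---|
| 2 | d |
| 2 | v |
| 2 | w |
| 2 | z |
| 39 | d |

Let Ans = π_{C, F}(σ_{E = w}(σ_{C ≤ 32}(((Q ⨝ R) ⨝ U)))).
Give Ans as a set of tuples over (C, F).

Q ⋈ R (natural join on F): {(d, 2, 16), (d, 2, 20), (d, 2, 34), (d, 2, 8)}
(Q ⨝ R) ⋈ U (natural join on G): {(d, 2, 16, d), (d, 2, 16, v), (d, 2, 16, w), (d, 2, 16, z), (d, 2, 20, d), (d, 2, 20, v), (d, 2, 20, w), (d, 2, 20, z), (d, 2, 34, d), (d, 2, 34, v), (d, 2, 34, w), (d, 2, 34, z), (d, 2, 8, d), (d, 2, 8, v), (d, 2, 8, w), (d, 2, 8, z)}
Filtering on C ≤ 32 leaves {(d, 2, 16, d), (d, 2, 16, v), (d, 2, 16, w), (d, 2, 16, z), (d, 2, 20, d), (d, 2, 20, v), (d, 2, 20, w), (d, 2, 20, z), (d, 2, 8, d), (d, 2, 8, v), (d, 2, 8, w), (d, 2, 8, z)}.
Filtering on E = w leaves {(d, 2, 16, w), (d, 2, 20, w), (d, 2, 8, w)}.
π_{C, F} gives {(16, d), (20, d), (8, d)}.

{(16, d), (20, d), (8, d)}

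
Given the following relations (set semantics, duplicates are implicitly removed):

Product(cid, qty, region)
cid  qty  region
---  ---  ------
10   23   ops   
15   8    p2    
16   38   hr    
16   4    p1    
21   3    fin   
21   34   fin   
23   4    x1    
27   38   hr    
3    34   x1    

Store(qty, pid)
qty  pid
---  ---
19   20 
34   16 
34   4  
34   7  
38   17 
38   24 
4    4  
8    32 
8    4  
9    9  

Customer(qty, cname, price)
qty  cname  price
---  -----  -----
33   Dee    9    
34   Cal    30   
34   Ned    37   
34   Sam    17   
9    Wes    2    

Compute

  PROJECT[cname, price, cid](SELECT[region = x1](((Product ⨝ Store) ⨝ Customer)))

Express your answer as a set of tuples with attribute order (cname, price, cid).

Natural join on qty: {(15, 8, p2, 32), (15, 8, p2, 4), (16, 38, hr, 17), (16, 38, hr, 24), (16, 4, p1, 4), (21, 34, fin, 16), (21, 34, fin, 4), (21, 34, fin, 7), (23, 4, x1, 4), (27, 38, hr, 17), (27, 38, hr, 24), (3, 34, x1, 16), (3, 34, x1, 4), (3, 34, x1, 7)}
Natural join on qty: {(21, 34, fin, 16, Cal, 30), (21, 34, fin, 16, Ned, 37), (21, 34, fin, 16, Sam, 17), (21, 34, fin, 4, Cal, 30), (21, 34, fin, 4, Ned, 37), (21, 34, fin, 4, Sam, 17), (21, 34, fin, 7, Cal, 30), (21, 34, fin, 7, Ned, 37), (21, 34, fin, 7, Sam, 17), (3, 34, x1, 16, Cal, 30), (3, 34, x1, 16, Ned, 37), (3, 34, x1, 16, Sam, 17), (3, 34, x1, 4, Cal, 30), (3, 34, x1, 4, Ned, 37), (3, 34, x1, 4, Sam, 17), (3, 34, x1, 7, Cal, 30), (3, 34, x1, 7, Ned, 37), (3, 34, x1, 7, Sam, 17)}
Apply σ_{region = x1}; surviving tuples: {(3, 34, x1, 16, Cal, 30), (3, 34, x1, 16, Ned, 37), (3, 34, x1, 16, Sam, 17), (3, 34, x1, 4, Cal, 30), (3, 34, x1, 4, Ned, 37), (3, 34, x1, 4, Sam, 17), (3, 34, x1, 7, Cal, 30), (3, 34, x1, 7, Ned, 37), (3, 34, x1, 7, Sam, 17)}
π[cname, price, cid]: project onto (cname, price, cid) (6 duplicate(s) eliminated) → {(Cal, 30, 3), (Ned, 37, 3), (Sam, 17, 3)}

{(Cal, 30, 3), (Ned, 37, 3), (Sam, 17, 3)}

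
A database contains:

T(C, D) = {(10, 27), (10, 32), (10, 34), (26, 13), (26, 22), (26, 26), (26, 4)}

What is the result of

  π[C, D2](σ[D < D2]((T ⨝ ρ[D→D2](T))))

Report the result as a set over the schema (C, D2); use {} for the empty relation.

{(10, 32), (10, 34), (26, 13), (26, 22), (26, 26)}

ρ[D→D2]: schema becomes (C, D2); tuples unchanged.
T ⋈ ρ[D→D2](T) (natural join on C): {(10, 27, 27), (10, 27, 32), (10, 27, 34), (10, 32, 27), (10, 32, 32), (10, 32, 34), (10, 34, 27), (10, 34, 32), (10, 34, 34), (26, 13, 13), (26, 13, 22), (26, 13, 26), (26, 13, 4), (26, 22, 13), (26, 22, 22), (26, 22, 26), (26, 22, 4), (26, 26, 13), (26, 26, 22), (26, 26, 26), (26, 26, 4), (26, 4, 13), (26, 4, 22), (26, 4, 26), (26, 4, 4)}
Filtering on D < D2 leaves {(10, 27, 32), (10, 27, 34), (10, 32, 34), (26, 13, 22), (26, 13, 26), (26, 22, 26), (26, 4, 13), (26, 4, 22), (26, 4, 26)}.
Projecting to C, D2 (4 duplicate(s) eliminated): {(10, 32), (10, 34), (26, 13), (26, 22), (26, 26)}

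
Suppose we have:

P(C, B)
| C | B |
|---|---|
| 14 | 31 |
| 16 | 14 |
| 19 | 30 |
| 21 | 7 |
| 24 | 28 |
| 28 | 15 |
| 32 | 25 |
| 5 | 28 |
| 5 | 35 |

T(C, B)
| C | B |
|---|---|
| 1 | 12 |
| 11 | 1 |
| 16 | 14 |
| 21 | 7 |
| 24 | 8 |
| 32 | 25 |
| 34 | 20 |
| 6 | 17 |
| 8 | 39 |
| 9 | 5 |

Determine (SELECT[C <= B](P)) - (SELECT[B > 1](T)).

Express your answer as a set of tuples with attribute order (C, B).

Selection C <= B: {(14, 31), (19, 30), (24, 28), (5, 28), (5, 35)}
Selection B > 1: {(1, 12), (16, 14), (21, 7), (24, 8), (32, 25), (34, 20), (6, 17), (8, 39), (9, 5)}
Set difference of the two operands is {(14, 31), (19, 30), (24, 28), (5, 28), (5, 35)}.

{(14, 31), (19, 30), (24, 28), (5, 28), (5, 35)}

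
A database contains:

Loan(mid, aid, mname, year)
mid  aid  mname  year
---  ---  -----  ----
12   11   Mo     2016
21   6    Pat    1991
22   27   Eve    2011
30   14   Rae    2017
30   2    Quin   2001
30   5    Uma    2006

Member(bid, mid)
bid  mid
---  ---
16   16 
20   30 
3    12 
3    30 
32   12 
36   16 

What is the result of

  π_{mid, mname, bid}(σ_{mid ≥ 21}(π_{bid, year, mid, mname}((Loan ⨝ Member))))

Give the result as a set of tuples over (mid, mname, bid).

Loan ⋈ Member (natural join on mid): {(12, 11, Mo, 2016, 3), (12, 11, Mo, 2016, 32), (30, 14, Rae, 2017, 20), (30, 14, Rae, 2017, 3), (30, 2, Quin, 2001, 20), (30, 2, Quin, 2001, 3), (30, 5, Uma, 2006, 20), (30, 5, Uma, 2006, 3)}
π_{bid, year, mid, mname} gives {(20, 2001, 30, Quin), (20, 2006, 30, Uma), (20, 2017, 30, Rae), (3, 2001, 30, Quin), (3, 2006, 30, Uma), (3, 2016, 12, Mo), (3, 2017, 30, Rae), (32, 2016, 12, Mo)}.
Selection mid ≥ 21: {(20, 2001, 30, Quin), (20, 2006, 30, Uma), (20, 2017, 30, Rae), (3, 2001, 30, Quin), (3, 2006, 30, Uma), (3, 2017, 30, Rae)}
π_{mid, mname, bid} gives {(30, Quin, 20), (30, Quin, 3), (30, Rae, 20), (30, Rae, 3), (30, Uma, 20), (30, Uma, 3)}.

{(30, Quin, 20), (30, Quin, 3), (30, Rae, 20), (30, Rae, 3), (30, Uma, 20), (30, Uma, 3)}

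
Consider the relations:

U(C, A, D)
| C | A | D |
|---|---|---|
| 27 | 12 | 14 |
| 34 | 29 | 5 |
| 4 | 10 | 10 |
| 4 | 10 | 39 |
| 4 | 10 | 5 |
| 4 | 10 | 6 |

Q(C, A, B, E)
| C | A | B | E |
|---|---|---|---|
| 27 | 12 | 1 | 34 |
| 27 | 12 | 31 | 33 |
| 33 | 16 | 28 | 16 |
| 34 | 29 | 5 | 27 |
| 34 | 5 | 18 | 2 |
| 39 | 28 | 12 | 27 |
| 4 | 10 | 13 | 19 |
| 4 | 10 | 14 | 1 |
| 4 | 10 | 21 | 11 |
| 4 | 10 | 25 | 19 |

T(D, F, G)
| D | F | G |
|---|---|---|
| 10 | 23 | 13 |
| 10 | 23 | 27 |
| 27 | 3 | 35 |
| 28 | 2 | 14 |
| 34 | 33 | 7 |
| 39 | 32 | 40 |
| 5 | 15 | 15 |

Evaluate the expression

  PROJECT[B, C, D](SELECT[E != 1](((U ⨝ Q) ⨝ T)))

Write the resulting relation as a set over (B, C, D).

{(13, 4, 10), (13, 4, 39), (13, 4, 5), (21, 4, 10), (21, 4, 39), (21, 4, 5), (25, 4, 10), (25, 4, 39), (25, 4, 5), (5, 34, 5)}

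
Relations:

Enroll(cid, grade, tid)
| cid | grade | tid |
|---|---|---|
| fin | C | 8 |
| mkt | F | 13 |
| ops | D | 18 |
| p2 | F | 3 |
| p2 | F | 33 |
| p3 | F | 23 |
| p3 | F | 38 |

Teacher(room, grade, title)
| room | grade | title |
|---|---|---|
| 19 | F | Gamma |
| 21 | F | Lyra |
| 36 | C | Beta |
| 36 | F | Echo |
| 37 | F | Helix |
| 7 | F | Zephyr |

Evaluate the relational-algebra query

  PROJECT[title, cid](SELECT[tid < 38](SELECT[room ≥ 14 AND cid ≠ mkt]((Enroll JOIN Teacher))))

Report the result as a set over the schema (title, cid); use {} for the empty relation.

{(Beta, fin), (Echo, p2), (Echo, p3), (Gamma, p2), (Gamma, p3), (Helix, p2), (Helix, p3), (Lyra, p2), (Lyra, p3)}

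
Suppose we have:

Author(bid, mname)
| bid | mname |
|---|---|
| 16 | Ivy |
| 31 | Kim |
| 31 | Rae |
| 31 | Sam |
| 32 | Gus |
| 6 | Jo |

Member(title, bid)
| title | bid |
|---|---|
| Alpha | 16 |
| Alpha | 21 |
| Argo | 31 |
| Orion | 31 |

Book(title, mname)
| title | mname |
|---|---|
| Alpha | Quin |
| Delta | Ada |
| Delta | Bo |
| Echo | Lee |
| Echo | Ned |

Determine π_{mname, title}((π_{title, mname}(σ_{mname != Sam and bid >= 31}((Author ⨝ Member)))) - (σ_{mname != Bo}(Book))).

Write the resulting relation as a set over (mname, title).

{(Kim, Argo), (Kim, Orion), (Rae, Argo), (Rae, Orion)}

Author ⋈ Member (natural join on bid): {(16, Ivy, Alpha), (31, Kim, Argo), (31, Kim, Orion), (31, Rae, Argo), (31, Rae, Orion), (31, Sam, Argo), (31, Sam, Orion)}
σ[mname != Sam and bid >= 31]: keep tuples satisfying mname != Sam and bid >= 31 → {(31, Kim, Argo), (31, Kim, Orion), (31, Rae, Argo), (31, Rae, Orion)}
π_{title, mname} gives {(Argo, Kim), (Argo, Rae), (Orion, Kim), (Orion, Rae)}.
σ[mname != Bo]: keep tuples satisfying mname != Bo → {(Alpha, Quin), (Delta, Ada), (Echo, Lee), (Echo, Ned)}
Set difference of the two operands is {(Argo, Kim), (Argo, Rae), (Orion, Kim), (Orion, Rae)}.
π_{mname, title} gives {(Kim, Argo), (Kim, Orion), (Rae, Argo), (Rae, Orion)}.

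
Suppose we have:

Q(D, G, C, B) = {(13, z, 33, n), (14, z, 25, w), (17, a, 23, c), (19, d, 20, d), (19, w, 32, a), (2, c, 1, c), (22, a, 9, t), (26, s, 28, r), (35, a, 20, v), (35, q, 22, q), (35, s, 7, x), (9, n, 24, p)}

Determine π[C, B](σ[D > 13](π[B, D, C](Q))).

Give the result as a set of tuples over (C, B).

Keep only column(s) B, D, C: {(a, 19, 32), (c, 17, 23), (c, 2, 1), (d, 19, 20), (n, 13, 33), (p, 9, 24), (q, 35, 22), (r, 26, 28), (t, 22, 9), (v, 35, 20), (w, 14, 25), (x, 35, 7)}
Selection D > 13: {(a, 19, 32), (c, 17, 23), (d, 19, 20), (q, 35, 22), (r, 26, 28), (t, 22, 9), (v, 35, 20), (w, 14, 25), (x, 35, 7)}
Keep only column(s) C, B: {(20, d), (20, v), (22, q), (23, c), (25, w), (28, r), (32, a), (7, x), (9, t)}

{(20, d), (20, v), (22, q), (23, c), (25, w), (28, r), (32, a), (7, x), (9, t)}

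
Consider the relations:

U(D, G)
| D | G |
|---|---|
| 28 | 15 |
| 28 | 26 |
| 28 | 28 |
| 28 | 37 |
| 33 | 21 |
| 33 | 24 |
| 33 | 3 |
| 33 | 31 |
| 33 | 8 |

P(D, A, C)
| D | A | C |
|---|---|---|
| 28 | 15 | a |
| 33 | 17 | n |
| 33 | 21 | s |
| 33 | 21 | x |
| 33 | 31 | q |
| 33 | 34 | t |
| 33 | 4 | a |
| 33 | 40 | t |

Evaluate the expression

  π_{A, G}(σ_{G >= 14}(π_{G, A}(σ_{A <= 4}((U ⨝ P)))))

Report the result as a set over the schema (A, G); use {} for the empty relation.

{(4, 21), (4, 24), (4, 31)}

Joining U and P on D yields {(28, 15, 15, a), (28, 26, 15, a), (28, 28, 15, a), (28, 37, 15, a), (33, 21, 17, n), (33, 21, 21, s), (33, 21, 21, x), (33, 21, 31, q), (33, 21, 34, t), (33, 21, 4, a), (33, 21, 40, t), (33, 24, 17, n), (33, 24, 21, s), (33, 24, 21, x), (33, 24, 31, q), (33, 24, 34, t), (33, 24, 4, a), (33, 24, 40, t), (33, 3, 17, n), (33, 3, 21, s), (33, 3, 21, x), (33, 3, 31, q), (33, 3, 34, t), (33, 3, 4, a), (33, 3, 40, t), (33, 31, 17, n), (33, 31, 21, s), (33, 31, 21, x), (33, 31, 31, q), (33, 31, 34, t), (33, 31, 4, a), (33, 31, 40, t), (33, 8, 17, n), (33, 8, 21, s), (33, 8, 21, x), (33, 8, 31, q), (33, 8, 34, t), (33, 8, 4, a), (33, 8, 40, t)}.
Apply σ_{A <= 4}; surviving tuples: {(33, 21, 4, a), (33, 24, 4, a), (33, 3, 4, a), (33, 31, 4, a), (33, 8, 4, a)}
π[G, A]: project onto (G, A) → {(21, 4), (24, 4), (3, 4), (31, 4), (8, 4)}
Apply σ_{G >= 14}; surviving tuples: {(21, 4), (24, 4), (31, 4)}
π[A, G]: project onto (A, G) → {(4, 21), (4, 24), (4, 31)}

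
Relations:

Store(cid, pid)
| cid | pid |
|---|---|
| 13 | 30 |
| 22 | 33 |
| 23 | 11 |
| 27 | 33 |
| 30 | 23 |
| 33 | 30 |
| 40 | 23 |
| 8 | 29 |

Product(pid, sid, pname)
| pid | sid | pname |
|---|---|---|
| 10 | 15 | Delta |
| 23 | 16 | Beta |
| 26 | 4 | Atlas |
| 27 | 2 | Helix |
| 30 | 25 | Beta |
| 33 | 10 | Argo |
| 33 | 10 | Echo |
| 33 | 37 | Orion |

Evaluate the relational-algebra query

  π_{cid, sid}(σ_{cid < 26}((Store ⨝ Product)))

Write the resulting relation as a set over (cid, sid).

{(13, 25), (22, 10), (22, 37)}

Store ⋈ Product (natural join on pid): {(13, 30, 25, Beta), (22, 33, 10, Argo), (22, 33, 10, Echo), (22, 33, 37, Orion), (27, 33, 10, Argo), (27, 33, 10, Echo), (27, 33, 37, Orion), (30, 23, 16, Beta), (33, 30, 25, Beta), (40, 23, 16, Beta)}
σ[cid < 26]: keep tuples satisfying cid < 26 → {(13, 30, 25, Beta), (22, 33, 10, Argo), (22, 33, 10, Echo), (22, 33, 37, Orion)}
Projecting to cid, sid (1 duplicate(s) eliminated): {(13, 25), (22, 10), (22, 37)}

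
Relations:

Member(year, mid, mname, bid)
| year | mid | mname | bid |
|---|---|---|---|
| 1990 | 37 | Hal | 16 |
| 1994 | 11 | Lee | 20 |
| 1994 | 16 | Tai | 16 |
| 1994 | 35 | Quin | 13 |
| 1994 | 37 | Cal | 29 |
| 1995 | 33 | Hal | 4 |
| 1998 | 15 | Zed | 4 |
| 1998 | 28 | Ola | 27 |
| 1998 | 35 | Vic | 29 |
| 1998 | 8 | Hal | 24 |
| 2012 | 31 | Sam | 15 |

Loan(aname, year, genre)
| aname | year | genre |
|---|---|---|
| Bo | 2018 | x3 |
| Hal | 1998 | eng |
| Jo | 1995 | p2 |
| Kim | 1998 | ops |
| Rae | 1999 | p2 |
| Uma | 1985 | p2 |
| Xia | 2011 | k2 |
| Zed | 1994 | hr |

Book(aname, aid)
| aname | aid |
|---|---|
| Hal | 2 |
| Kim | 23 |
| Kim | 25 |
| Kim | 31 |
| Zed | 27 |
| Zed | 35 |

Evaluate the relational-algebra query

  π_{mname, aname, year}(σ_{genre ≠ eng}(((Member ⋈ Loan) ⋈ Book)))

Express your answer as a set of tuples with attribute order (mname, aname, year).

Member ⋈ Loan (natural join on year): {(1994, 11, Lee, 20, Zed, hr), (1994, 16, Tai, 16, Zed, hr), (1994, 35, Quin, 13, Zed, hr), (1994, 37, Cal, 29, Zed, hr), (1995, 33, Hal, 4, Jo, p2), (1998, 15, Zed, 4, Hal, eng), (1998, 15, Zed, 4, Kim, ops), (1998, 28, Ola, 27, Hal, eng), (1998, 28, Ola, 27, Kim, ops), (1998, 35, Vic, 29, Hal, eng), (1998, 35, Vic, 29, Kim, ops), (1998, 8, Hal, 24, Hal, eng), (1998, 8, Hal, 24, Kim, ops)}
(Member ⋈ Loan) ⋈ Book (natural join on aname): {(1994, 11, Lee, 20, Zed, hr, 27), (1994, 11, Lee, 20, Zed, hr, 35), (1994, 16, Tai, 16, Zed, hr, 27), (1994, 16, Tai, 16, Zed, hr, 35), (1994, 35, Quin, 13, Zed, hr, 27), (1994, 35, Quin, 13, Zed, hr, 35), (1994, 37, Cal, 29, Zed, hr, 27), (1994, 37, Cal, 29, Zed, hr, 35), (1998, 15, Zed, 4, Hal, eng, 2), (1998, 15, Zed, 4, Kim, ops, 23), (1998, 15, Zed, 4, Kim, ops, 25), (1998, 15, Zed, 4, Kim, ops, 31), (1998, 28, Ola, 27, Hal, eng, 2), (1998, 28, Ola, 27, Kim, ops, 23), (1998, 28, Ola, 27, Kim, ops, 25), (1998, 28, Ola, 27, Kim, ops, 31), (1998, 35, Vic, 29, Hal, eng, 2), (1998, 35, Vic, 29, Kim, ops, 23), (1998, 35, Vic, 29, Kim, ops, 25), (1998, 35, Vic, 29, Kim, ops, 31), (1998, 8, Hal, 24, Hal, eng, 2), (1998, 8, Hal, 24, Kim, ops, 23), (1998, 8, Hal, 24, Kim, ops, 25), (1998, 8, Hal, 24, Kim, ops, 31)}
Apply σ_{genre ≠ eng}; surviving tuples: {(1994, 11, Lee, 20, Zed, hr, 27), (1994, 11, Lee, 20, Zed, hr, 35), (1994, 16, Tai, 16, Zed, hr, 27), (1994, 16, Tai, 16, Zed, hr, 35), (1994, 35, Quin, 13, Zed, hr, 27), (1994, 35, Quin, 13, Zed, hr, 35), (1994, 37, Cal, 29, Zed, hr, 27), (1994, 37, Cal, 29, Zed, hr, 35), (1998, 15, Zed, 4, Kim, ops, 23), (1998, 15, Zed, 4, Kim, ops, 25), (1998, 15, Zed, 4, Kim, ops, 31), (1998, 28, Ola, 27, Kim, ops, 23), (1998, 28, Ola, 27, Kim, ops, 25), (1998, 28, Ola, 27, Kim, ops, 31), (1998, 35, Vic, 29, Kim, ops, 23), (1998, 35, Vic, 29, Kim, ops, 25), (1998, 35, Vic, 29, Kim, ops, 31), (1998, 8, Hal, 24, Kim, ops, 23), (1998, 8, Hal, 24, Kim, ops, 25), (1998, 8, Hal, 24, Kim, ops, 31)}
Projecting to mname, aname, year (12 duplicate(s) eliminated): {(Cal, Zed, 1994), (Hal, Kim, 1998), (Lee, Zed, 1994), (Ola, Kim, 1998), (Quin, Zed, 1994), (Tai, Zed, 1994), (Vic, Kim, 1998), (Zed, Kim, 1998)}

{(Cal, Zed, 1994), (Hal, Kim, 1998), (Lee, Zed, 1994), (Ola, Kim, 1998), (Quin, Zed, 1994), (Tai, Zed, 1994), (Vic, Kim, 1998), (Zed, Kim, 1998)}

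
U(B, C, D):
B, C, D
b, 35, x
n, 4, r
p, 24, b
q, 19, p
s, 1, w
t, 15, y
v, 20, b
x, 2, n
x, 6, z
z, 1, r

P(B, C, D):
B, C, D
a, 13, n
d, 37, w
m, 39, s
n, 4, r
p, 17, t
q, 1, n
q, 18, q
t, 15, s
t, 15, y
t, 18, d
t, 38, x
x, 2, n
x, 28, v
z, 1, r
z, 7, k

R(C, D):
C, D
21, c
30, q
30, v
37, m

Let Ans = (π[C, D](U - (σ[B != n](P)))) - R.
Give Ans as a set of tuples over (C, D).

{(1, w), (19, p), (20, b), (24, b), (35, x), (4, r), (6, z)}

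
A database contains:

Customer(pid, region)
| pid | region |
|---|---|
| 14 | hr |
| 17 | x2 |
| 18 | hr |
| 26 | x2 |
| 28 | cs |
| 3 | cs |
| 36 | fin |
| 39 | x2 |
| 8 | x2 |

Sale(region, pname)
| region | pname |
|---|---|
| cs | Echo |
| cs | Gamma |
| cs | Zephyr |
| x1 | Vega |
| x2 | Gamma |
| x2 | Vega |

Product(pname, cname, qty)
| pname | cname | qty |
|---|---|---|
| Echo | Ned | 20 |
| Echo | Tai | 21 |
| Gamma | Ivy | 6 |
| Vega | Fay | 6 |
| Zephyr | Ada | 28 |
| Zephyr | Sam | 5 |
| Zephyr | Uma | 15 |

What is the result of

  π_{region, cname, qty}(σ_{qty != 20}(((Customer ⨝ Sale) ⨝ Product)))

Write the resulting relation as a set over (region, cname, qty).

{(cs, Ada, 28), (cs, Ivy, 6), (cs, Sam, 5), (cs, Tai, 21), (cs, Uma, 15), (x2, Fay, 6), (x2, Ivy, 6)}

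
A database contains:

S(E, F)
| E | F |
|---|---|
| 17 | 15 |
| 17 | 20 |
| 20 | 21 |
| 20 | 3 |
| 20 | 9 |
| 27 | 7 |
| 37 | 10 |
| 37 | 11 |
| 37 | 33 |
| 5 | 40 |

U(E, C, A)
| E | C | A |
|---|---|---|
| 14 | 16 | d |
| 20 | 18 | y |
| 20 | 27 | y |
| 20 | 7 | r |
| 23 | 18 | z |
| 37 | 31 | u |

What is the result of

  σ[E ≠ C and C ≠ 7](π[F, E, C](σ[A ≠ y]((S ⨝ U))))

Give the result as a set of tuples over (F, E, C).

Joining S and U on E yields {(20, 21, 18, y), (20, 21, 27, y), (20, 21, 7, r), (20, 3, 18, y), (20, 3, 27, y), (20, 3, 7, r), (20, 9, 18, y), (20, 9, 27, y), (20, 9, 7, r), (37, 10, 31, u), (37, 11, 31, u), (37, 33, 31, u)}.
σ[A ≠ y]: keep tuples satisfying A ≠ y → {(20, 21, 7, r), (20, 3, 7, r), (20, 9, 7, r), (37, 10, 31, u), (37, 11, 31, u), (37, 33, 31, u)}
π[F, E, C]: project onto (F, E, C) → {(10, 37, 31), (11, 37, 31), (21, 20, 7), (3, 20, 7), (33, 37, 31), (9, 20, 7)}
σ[E ≠ C and C ≠ 7]: keep tuples satisfying E ≠ C and C ≠ 7 → {(10, 37, 31), (11, 37, 31), (33, 37, 31)}

{(10, 37, 31), (11, 37, 31), (33, 37, 31)}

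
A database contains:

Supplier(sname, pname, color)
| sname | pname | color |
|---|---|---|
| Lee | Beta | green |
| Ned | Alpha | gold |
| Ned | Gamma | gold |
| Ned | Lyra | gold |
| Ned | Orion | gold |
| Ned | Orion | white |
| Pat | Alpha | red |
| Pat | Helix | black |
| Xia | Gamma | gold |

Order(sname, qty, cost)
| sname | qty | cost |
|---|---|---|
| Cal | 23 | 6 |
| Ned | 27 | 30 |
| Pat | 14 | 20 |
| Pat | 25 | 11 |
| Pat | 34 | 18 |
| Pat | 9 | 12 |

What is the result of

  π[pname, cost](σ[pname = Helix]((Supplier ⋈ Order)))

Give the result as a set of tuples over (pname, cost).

Supplier ⋈ Order (natural join on sname): {(Ned, Alpha, gold, 27, 30), (Ned, Gamma, gold, 27, 30), (Ned, Lyra, gold, 27, 30), (Ned, Orion, gold, 27, 30), (Ned, Orion, white, 27, 30), (Pat, Alpha, red, 14, 20), (Pat, Alpha, red, 25, 11), (Pat, Alpha, red, 34, 18), (Pat, Alpha, red, 9, 12), (Pat, Helix, black, 14, 20), (Pat, Helix, black, 25, 11), (Pat, Helix, black, 34, 18), (Pat, Helix, black, 9, 12)}
Selection pname = Helix: {(Pat, Helix, black, 14, 20), (Pat, Helix, black, 25, 11), (Pat, Helix, black, 34, 18), (Pat, Helix, black, 9, 12)}
π[pname, cost]: project onto (pname, cost) → {(Helix, 11), (Helix, 12), (Helix, 18), (Helix, 20)}

{(Helix, 11), (Helix, 12), (Helix, 18), (Helix, 20)}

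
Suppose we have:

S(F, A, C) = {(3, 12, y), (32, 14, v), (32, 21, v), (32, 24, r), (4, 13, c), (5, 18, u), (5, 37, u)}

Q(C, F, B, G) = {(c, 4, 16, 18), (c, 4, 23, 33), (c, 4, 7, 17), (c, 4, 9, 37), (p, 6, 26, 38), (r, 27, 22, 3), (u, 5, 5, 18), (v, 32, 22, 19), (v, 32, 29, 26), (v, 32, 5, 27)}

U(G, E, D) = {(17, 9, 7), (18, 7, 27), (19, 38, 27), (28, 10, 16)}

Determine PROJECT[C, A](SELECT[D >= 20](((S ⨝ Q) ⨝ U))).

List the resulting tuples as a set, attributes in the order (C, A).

{(c, 13), (u, 18), (u, 37), (v, 14), (v, 21)}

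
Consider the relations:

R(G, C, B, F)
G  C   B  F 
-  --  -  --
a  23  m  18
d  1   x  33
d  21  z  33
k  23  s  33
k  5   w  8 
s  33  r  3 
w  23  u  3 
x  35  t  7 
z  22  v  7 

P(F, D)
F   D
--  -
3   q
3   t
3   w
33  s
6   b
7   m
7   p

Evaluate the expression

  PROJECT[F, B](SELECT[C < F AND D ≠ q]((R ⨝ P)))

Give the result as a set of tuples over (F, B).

{(33, s), (33, x), (33, z)}

Joining R and P on F yields {(d, 1, x, 33, s), (d, 21, z, 33, s), (k, 23, s, 33, s), (s, 33, r, 3, q), (s, 33, r, 3, t), (s, 33, r, 3, w), (w, 23, u, 3, q), (w, 23, u, 3, t), (w, 23, u, 3, w), (x, 35, t, 7, m), (x, 35, t, 7, p), (z, 22, v, 7, m), (z, 22, v, 7, p)}.
σ[C < F AND D ≠ q]: keep tuples satisfying C < F AND D ≠ q → {(d, 1, x, 33, s), (d, 21, z, 33, s), (k, 23, s, 33, s)}
Projecting to F, B: {(33, s), (33, x), (33, z)}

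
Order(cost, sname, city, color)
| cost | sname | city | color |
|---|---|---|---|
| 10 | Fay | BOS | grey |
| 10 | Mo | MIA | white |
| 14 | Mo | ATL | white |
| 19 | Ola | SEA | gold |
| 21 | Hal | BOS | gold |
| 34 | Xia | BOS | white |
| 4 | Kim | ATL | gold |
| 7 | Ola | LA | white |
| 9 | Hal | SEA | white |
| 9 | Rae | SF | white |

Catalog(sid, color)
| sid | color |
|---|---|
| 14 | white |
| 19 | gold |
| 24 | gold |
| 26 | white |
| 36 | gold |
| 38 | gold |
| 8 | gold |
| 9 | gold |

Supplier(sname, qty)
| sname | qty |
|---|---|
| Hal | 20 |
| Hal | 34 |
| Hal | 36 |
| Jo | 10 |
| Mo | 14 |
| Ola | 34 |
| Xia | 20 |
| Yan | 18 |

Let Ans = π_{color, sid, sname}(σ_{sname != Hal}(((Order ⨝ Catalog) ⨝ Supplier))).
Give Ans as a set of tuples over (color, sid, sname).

Natural join on color: {(10, Mo, MIA, white, 14), (10, Mo, MIA, white, 26), (14, Mo, ATL, white, 14), (14, Mo, ATL, white, 26), (19, Ola, SEA, gold, 19), (19, Ola, SEA, gold, 24), (19, Ola, SEA, gold, 36), (19, Ola, SEA, gold, 38), (19, Ola, SEA, gold, 8), (19, Ola, SEA, gold, 9), (21, Hal, BOS, gold, 19), (21, Hal, BOS, gold, 24), (21, Hal, BOS, gold, 36), (21, Hal, BOS, gold, 38), (21, Hal, BOS, gold, 8), (21, Hal, BOS, gold, 9), (34, Xia, BOS, white, 14), (34, Xia, BOS, white, 26), (4, Kim, ATL, gold, 19), (4, Kim, ATL, gold, 24), (4, Kim, ATL, gold, 36), (4, Kim, ATL, gold, 38), (4, Kim, ATL, gold, 8), (4, Kim, ATL, gold, 9), (7, Ola, LA, white, 14), (7, Ola, LA, white, 26), (9, Hal, SEA, white, 14), (9, Hal, SEA, white, 26), (9, Rae, SF, white, 14), (9, Rae, SF, white, 26)}
Natural join on sname: {(10, Mo, MIA, white, 14, 14), (10, Mo, MIA, white, 26, 14), (14, Mo, ATL, white, 14, 14), (14, Mo, ATL, white, 26, 14), (19, Ola, SEA, gold, 19, 34), (19, Ola, SEA, gold, 24, 34), (19, Ola, SEA, gold, 36, 34), (19, Ola, SEA, gold, 38, 34), (19, Ola, SEA, gold, 8, 34), (19, Ola, SEA, gold, 9, 34), (21, Hal, BOS, gold, 19, 20), (21, Hal, BOS, gold, 19, 34), (21, Hal, BOS, gold, 19, 36), (21, Hal, BOS, gold, 24, 20), (21, Hal, BOS, gold, 24, 34), (21, Hal, BOS, gold, 24, 36), (21, Hal, BOS, gold, 36, 20), (21, Hal, BOS, gold, 36, 34), (21, Hal, BOS, gold, 36, 36), (21, Hal, BOS, gold, 38, 20), (21, Hal, BOS, gold, 38, 34), (21, Hal, BOS, gold, 38, 36), (21, Hal, BOS, gold, 8, 20), (21, Hal, BOS, gold, 8, 34), (21, Hal, BOS, gold, 8, 36), (21, Hal, BOS, gold, 9, 20), (21, Hal, BOS, gold, 9, 34), (21, Hal, BOS, gold, 9, 36), (34, Xia, BOS, white, 14, 20), (34, Xia, BOS, white, 26, 20), (7, Ola, LA, white, 14, 34), (7, Ola, LA, white, 26, 34), (9, Hal, SEA, white, 14, 20), (9, Hal, SEA, white, 14, 34), (9, Hal, SEA, white, 14, 36), (9, Hal, SEA, white, 26, 20), (9, Hal, SEA, white, 26, 34), (9, Hal, SEA, white, 26, 36)}
Filtering on sname != Hal leaves {(10, Mo, MIA, white, 14, 14), (10, Mo, MIA, white, 26, 14), (14, Mo, ATL, white, 14, 14), (14, Mo, ATL, white, 26, 14), (19, Ola, SEA, gold, 19, 34), (19, Ola, SEA, gold, 24, 34), (19, Ola, SEA, gold, 36, 34), (19, Ola, SEA, gold, 38, 34), (19, Ola, SEA, gold, 8, 34), (19, Ola, SEA, gold, 9, 34), (34, Xia, BOS, white, 14, 20), (34, Xia, BOS, white, 26, 20), (7, Ola, LA, white, 14, 34), (7, Ola, LA, white, 26, 34)}.
π[color, sid, sname]: project onto (color, sid, sname) (2 duplicate(s) eliminated) → {(gold, 19, Ola), (gold, 24, Ola), (gold, 36, Ola), (gold, 38, Ola), (gold, 8, Ola), (gold, 9, Ola), (white, 14, Mo), (white, 14, Ola), (white, 14, Xia), (white, 26, Mo), (white, 26, Ola), (white, 26, Xia)}

{(gold, 19, Ola), (gold, 24, Ola), (gold, 36, Ola), (gold, 38, Ola), (gold, 8, Ola), (gold, 9, Ola), (white, 14, Mo), (white, 14, Ola), (white, 14, Xia), (white, 26, Mo), (white, 26, Ola), (white, 26, Xia)}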